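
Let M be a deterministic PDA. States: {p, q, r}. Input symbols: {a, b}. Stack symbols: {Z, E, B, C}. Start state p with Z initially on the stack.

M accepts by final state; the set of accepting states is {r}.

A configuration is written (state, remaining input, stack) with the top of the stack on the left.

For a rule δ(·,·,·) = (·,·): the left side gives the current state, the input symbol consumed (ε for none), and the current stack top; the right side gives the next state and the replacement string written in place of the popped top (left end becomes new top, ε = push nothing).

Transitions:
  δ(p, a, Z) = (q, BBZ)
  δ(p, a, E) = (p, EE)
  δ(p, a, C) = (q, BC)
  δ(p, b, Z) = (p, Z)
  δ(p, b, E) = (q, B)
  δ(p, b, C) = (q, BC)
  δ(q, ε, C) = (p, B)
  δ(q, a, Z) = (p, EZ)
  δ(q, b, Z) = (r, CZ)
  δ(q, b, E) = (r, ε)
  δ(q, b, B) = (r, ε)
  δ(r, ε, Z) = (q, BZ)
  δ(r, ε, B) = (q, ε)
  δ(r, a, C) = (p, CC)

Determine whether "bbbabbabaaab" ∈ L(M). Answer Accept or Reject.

Reject

(p, bbbabbabaaab, Z) ⊢ (p, bbabbabaaab, Z) ⊢ (p, babbabaaab, Z) ⊢ (p, abbabaaab, Z) ⊢ (q, bbabaaab, BBZ) ⊢ (r, babaaab, BZ) ⊢ (q, babaaab, Z) ⊢ (r, abaaab, CZ) ⊢ (p, baaab, CCZ) ⊢ (q, aaab, BCCZ)
No transition applies at (q, aaab, BCCZ); input not fully consumed.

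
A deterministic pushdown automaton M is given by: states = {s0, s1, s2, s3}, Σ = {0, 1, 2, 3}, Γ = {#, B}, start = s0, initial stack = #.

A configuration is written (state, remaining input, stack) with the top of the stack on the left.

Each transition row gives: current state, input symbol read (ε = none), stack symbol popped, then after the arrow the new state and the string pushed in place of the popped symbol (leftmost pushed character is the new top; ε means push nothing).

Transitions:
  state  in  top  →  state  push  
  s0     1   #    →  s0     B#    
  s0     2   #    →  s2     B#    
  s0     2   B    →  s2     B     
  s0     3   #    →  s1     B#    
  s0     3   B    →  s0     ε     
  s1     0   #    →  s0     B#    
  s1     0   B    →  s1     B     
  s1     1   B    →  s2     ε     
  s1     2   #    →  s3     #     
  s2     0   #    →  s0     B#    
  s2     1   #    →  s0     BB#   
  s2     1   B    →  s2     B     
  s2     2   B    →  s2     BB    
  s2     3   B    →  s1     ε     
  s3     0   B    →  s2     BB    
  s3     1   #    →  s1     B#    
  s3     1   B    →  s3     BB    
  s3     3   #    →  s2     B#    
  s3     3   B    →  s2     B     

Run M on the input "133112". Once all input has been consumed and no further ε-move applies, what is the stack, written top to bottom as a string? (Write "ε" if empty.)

(s0, 133112, #)
  read 1, top #: go to s0, push B# → (s0, 33112, B#)
  read 3, top B: go to s0, push ε → (s0, 3112, #)
  read 3, top #: go to s1, push B# → (s1, 112, B#)
  read 1, top B: go to s2, push ε → (s2, 12, #)
  read 1, top #: go to s0, push BB# → (s0, 2, BB#)
  read 2, top B: go to s2, push B → (s2, ε, BB#)
All input consumed in state s2 with stack BB#.

BB#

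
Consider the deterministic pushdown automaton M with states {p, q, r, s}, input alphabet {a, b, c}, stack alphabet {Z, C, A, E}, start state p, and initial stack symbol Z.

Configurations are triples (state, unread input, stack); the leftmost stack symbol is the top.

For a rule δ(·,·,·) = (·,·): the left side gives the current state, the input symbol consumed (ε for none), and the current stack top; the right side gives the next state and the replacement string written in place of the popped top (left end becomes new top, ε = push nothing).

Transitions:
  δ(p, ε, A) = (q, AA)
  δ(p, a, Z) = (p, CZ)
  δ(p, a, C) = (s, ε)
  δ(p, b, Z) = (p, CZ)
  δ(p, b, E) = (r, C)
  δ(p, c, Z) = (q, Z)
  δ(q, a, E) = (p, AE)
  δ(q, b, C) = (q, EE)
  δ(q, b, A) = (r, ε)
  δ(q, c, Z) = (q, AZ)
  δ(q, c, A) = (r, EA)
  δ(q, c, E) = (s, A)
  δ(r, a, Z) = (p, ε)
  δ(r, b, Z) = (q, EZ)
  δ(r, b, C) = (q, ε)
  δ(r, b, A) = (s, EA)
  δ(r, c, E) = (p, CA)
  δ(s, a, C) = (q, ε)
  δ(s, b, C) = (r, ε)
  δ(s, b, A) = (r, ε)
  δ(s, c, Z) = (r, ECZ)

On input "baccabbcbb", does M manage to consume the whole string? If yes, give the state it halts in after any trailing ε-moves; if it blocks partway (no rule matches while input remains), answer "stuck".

q

(p, baccabbcbb, Z)
  read b, top Z: go to p, push CZ → (p, accabbcbb, CZ)
  read a, top C: go to s, push ε → (s, ccabbcbb, Z)
  read c, top Z: go to r, push ECZ → (r, cabbcbb, ECZ)
  read c, top E: go to p, push CA → (p, abbcbb, CACZ)
  read a, top C: go to s, push ε → (s, bbcbb, ACZ)
  read b, top A: go to r, push ε → (r, bcbb, CZ)
  read b, top C: go to q, push ε → (q, cbb, Z)
  read c, top Z: go to q, push AZ → (q, bb, AZ)
  read b, top A: go to r, push ε → (r, b, Z)
  read b, top Z: go to q, push EZ → (q, ε, EZ)
All input consumed; M is in state q.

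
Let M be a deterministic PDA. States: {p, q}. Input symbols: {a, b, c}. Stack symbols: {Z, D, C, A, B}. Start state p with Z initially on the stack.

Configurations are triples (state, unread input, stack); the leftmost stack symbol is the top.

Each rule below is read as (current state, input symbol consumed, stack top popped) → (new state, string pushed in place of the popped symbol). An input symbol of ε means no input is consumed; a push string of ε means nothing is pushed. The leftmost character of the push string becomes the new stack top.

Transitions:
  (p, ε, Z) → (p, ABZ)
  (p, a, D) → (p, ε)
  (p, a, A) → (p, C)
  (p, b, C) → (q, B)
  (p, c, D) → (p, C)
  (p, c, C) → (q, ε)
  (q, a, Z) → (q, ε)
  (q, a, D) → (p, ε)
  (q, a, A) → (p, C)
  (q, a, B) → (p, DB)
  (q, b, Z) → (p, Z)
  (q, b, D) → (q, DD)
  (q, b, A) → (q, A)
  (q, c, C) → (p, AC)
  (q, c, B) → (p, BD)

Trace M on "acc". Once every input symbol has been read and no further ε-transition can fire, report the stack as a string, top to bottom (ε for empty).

(p, acc, Z)
  ε-move, top Z: go to p, push ABZ → (p, acc, ABZ)
  read a, top A: go to p, push C → (p, cc, CBZ)
  read c, top C: go to q, push ε → (q, c, BZ)
  read c, top B: go to p, push BD → (p, ε, BDZ)
All input consumed in state p with stack BDZ.

BDZ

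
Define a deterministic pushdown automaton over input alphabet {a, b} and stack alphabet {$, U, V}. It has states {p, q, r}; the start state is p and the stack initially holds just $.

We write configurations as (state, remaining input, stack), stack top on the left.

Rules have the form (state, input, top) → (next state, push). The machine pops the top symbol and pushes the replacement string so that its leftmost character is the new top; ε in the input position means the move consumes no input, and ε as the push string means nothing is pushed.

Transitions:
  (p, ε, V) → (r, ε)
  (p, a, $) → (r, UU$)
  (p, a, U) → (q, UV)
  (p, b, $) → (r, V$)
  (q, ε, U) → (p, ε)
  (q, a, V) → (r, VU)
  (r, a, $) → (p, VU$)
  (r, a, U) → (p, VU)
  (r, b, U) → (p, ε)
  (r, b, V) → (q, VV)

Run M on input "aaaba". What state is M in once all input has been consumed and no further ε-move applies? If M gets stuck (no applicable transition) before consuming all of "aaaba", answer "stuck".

r

(p, aaaba, $)
  read a, top $: go to r, push UU$ → (r, aaba, UU$)
  read a, top U: go to p, push VU → (p, aba, VUU$)
  ε-move, top V: go to r, push ε → (r, aba, UU$)
  read a, top U: go to p, push VU → (p, ba, VUU$)
  ε-move, top V: go to r, push ε → (r, ba, UU$)
  read b, top U: go to p, push ε → (p, a, U$)
  read a, top U: go to q, push UV → (q, ε, UV$)
  ε-move, top U: go to p, push ε → (p, ε, V$)
  ε-move, top V: go to r, push ε → (r, ε, $)
All input consumed; M is in state r.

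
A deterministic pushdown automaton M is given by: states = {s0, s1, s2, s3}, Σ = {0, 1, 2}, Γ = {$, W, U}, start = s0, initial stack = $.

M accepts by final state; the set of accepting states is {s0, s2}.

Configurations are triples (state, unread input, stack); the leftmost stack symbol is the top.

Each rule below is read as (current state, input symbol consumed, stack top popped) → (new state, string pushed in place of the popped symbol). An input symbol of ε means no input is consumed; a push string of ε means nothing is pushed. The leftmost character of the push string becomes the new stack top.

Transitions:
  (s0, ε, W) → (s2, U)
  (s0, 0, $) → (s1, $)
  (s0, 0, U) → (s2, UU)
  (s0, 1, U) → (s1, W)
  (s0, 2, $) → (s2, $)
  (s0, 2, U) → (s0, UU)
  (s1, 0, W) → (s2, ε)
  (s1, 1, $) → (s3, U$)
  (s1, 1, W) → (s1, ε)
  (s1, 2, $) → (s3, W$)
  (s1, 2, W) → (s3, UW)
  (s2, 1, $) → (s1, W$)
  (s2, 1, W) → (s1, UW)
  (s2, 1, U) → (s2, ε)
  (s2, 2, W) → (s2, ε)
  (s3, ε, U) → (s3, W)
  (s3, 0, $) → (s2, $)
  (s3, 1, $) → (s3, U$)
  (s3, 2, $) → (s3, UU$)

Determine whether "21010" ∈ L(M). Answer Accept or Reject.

Accept

(s0, 21010, $) ⊢ (s2, 1010, $) ⊢ (s1, 010, W$) ⊢ (s2, 10, $) ⊢ (s1, 0, W$) ⊢ (s2, ε, $)
All input consumed; state s2 ∈ F.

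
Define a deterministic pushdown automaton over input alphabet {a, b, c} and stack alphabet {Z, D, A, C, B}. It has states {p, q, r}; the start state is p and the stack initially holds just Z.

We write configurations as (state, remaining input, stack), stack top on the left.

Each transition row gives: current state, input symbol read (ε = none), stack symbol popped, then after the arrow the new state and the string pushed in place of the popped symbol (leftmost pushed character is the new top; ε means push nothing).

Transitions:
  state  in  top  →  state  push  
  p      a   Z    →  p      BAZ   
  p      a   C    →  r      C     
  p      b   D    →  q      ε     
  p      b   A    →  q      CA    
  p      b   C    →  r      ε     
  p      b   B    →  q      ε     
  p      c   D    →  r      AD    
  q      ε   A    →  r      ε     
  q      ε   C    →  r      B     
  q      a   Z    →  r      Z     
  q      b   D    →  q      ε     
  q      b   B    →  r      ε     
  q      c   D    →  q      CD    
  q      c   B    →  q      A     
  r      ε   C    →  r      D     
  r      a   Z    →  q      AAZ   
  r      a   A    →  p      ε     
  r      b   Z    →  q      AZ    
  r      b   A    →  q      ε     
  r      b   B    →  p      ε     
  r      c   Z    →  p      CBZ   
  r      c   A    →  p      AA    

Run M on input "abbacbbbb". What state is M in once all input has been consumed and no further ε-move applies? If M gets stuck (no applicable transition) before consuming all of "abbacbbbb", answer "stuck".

p

(p, abbacbbbb, Z)
  read a, top Z: go to p, push BAZ → (p, bbacbbbb, BAZ)
  read b, top B: go to q, push ε → (q, bacbbbb, AZ)
  ε-move, top A: go to r, push ε → (r, bacbbbb, Z)
  read b, top Z: go to q, push AZ → (q, acbbbb, AZ)
  ε-move, top A: go to r, push ε → (r, acbbbb, Z)
  read a, top Z: go to q, push AAZ → (q, cbbbb, AAZ)
  ε-move, top A: go to r, push ε → (r, cbbbb, AZ)
  read c, top A: go to p, push AA → (p, bbbb, AAZ)
  read b, top A: go to q, push CA → (q, bbb, CAAZ)
  ε-move, top C: go to r, push B → (r, bbb, BAAZ)
  read b, top B: go to p, push ε → (p, bb, AAZ)
  read b, top A: go to q, push CA → (q, b, CAAZ)
  ε-move, top C: go to r, push B → (r, b, BAAZ)
  read b, top B: go to p, push ε → (p, ε, AAZ)
All input consumed; M is in state p.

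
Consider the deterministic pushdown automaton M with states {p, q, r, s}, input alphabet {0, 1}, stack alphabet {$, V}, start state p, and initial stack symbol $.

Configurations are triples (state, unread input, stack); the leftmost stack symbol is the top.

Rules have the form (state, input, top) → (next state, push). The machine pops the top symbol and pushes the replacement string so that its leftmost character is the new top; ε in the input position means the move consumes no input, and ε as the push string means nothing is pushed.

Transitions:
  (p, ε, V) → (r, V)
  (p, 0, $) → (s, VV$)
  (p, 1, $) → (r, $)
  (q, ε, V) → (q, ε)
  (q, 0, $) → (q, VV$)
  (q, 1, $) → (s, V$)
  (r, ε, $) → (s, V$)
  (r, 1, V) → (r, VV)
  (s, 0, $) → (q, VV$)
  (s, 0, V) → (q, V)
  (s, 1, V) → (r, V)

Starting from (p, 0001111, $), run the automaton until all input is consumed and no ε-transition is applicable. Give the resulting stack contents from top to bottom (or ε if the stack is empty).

VVV$

(p, 0001111, $) ⊢ (s, 001111, VV$) ⊢ (q, 01111, VV$) ⊢ (q, 01111, V$) ⊢ (q, 01111, $) ⊢ (q, 1111, VV$) ⊢ (q, 1111, V$) ⊢ (q, 1111, $) ⊢ (s, 111, V$) ⊢ (r, 11, V$) ⊢ (r, 1, VV$) ⊢ (r, ε, VVV$)
All input consumed in state r with stack VVV$.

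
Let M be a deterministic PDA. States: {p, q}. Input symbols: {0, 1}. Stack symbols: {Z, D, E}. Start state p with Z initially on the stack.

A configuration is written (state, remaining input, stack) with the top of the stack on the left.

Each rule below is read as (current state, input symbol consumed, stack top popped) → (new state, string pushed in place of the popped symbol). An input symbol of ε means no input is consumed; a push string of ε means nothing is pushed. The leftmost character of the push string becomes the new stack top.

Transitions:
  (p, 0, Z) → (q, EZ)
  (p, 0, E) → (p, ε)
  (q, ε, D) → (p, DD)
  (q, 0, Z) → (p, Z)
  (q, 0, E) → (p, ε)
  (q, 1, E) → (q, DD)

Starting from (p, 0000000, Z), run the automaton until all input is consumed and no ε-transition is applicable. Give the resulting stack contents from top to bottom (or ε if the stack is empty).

(p, 0000000, Z)
  read 0, top Z: go to q, push EZ → (q, 000000, EZ)
  read 0, top E: go to p, push ε → (p, 00000, Z)
  read 0, top Z: go to q, push EZ → (q, 0000, EZ)
  read 0, top E: go to p, push ε → (p, 000, Z)
  read 0, top Z: go to q, push EZ → (q, 00, EZ)
  read 0, top E: go to p, push ε → (p, 0, Z)
  read 0, top Z: go to q, push EZ → (q, ε, EZ)
All input consumed in state q with stack EZ.

EZ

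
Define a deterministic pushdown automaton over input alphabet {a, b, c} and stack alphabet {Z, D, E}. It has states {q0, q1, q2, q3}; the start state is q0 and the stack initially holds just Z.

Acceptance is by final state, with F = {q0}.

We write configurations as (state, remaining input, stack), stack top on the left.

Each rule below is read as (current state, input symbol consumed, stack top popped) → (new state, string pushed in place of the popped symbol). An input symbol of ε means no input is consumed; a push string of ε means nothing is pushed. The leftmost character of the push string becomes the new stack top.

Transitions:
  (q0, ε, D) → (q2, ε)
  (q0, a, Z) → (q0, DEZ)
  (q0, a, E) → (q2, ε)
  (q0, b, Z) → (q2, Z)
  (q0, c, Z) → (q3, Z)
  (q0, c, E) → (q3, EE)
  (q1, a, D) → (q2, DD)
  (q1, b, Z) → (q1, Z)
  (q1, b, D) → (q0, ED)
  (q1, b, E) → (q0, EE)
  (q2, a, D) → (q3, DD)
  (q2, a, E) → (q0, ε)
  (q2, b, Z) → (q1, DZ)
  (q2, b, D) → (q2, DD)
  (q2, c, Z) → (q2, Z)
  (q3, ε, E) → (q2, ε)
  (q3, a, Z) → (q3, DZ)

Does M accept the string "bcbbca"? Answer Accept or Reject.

Accept

(q0, bcbbca, Z)
  read b, top Z: go to q2, push Z → (q2, cbbca, Z)
  read c, top Z: go to q2, push Z → (q2, bbca, Z)
  read b, top Z: go to q1, push DZ → (q1, bca, DZ)
  read b, top D: go to q0, push ED → (q0, ca, EDZ)
  read c, top E: go to q3, push EE → (q3, a, EEDZ)
  ε-move, top E: go to q2, push ε → (q2, a, EDZ)
  read a, top E: go to q0, push ε → (q0, ε, DZ)
All input consumed; state q0 ∈ F.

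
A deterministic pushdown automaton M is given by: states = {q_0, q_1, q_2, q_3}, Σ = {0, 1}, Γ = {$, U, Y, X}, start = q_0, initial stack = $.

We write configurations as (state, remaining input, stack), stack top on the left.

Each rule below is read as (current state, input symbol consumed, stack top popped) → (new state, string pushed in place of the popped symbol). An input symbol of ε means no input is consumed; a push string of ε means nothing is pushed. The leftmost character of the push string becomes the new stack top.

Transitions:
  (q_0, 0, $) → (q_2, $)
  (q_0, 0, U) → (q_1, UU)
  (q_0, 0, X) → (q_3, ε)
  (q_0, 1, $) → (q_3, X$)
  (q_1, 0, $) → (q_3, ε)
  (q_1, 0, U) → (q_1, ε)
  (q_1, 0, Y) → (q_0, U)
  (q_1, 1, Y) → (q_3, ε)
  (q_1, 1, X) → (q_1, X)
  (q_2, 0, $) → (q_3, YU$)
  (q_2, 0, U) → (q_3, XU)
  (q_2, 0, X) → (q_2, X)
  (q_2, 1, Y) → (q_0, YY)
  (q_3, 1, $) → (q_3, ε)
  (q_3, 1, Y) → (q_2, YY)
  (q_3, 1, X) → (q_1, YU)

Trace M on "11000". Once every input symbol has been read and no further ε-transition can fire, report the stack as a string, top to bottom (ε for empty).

(q_0, 11000, $) ⊢ (q_3, 1000, X$) ⊢ (q_1, 000, YU$) ⊢ (q_0, 00, UU$) ⊢ (q_1, 0, UUU$) ⊢ (q_1, ε, UU$)
All input consumed in state q_1 with stack UU$.

UU$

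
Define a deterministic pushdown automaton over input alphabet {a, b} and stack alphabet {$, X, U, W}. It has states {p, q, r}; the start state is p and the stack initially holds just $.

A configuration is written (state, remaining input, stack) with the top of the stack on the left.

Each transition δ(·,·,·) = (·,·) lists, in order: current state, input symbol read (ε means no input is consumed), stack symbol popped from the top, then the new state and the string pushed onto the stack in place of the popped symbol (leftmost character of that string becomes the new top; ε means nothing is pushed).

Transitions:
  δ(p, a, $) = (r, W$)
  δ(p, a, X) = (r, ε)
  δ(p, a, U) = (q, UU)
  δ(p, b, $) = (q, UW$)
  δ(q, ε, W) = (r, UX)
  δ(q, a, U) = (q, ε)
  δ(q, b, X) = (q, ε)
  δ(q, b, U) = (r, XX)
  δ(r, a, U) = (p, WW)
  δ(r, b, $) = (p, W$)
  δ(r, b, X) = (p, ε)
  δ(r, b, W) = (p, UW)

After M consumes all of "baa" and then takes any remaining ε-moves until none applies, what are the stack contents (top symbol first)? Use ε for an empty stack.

(p, baa, $) ⊢ (q, aa, UW$) ⊢ (q, a, W$) ⊢ (r, a, UX$) ⊢ (p, ε, WWX$)
All input consumed in state p with stack WWX$.

WWX$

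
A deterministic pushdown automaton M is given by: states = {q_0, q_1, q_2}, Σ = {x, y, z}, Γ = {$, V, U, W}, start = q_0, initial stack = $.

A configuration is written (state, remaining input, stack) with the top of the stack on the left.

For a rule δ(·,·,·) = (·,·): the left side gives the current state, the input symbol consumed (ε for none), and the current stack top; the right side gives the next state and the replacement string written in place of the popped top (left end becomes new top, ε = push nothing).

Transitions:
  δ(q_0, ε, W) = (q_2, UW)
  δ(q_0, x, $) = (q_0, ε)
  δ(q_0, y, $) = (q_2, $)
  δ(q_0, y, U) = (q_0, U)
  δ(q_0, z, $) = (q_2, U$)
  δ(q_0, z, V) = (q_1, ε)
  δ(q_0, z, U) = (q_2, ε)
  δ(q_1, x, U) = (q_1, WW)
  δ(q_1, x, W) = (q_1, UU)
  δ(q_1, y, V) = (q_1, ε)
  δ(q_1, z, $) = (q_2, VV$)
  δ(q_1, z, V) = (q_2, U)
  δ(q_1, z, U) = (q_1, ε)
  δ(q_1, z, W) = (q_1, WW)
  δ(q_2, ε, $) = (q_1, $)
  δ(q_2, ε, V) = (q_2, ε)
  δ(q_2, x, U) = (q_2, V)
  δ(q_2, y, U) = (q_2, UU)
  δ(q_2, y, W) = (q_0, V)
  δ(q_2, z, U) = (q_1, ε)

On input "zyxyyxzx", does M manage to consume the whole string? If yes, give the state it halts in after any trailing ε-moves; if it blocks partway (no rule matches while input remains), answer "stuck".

q_1

(q_0, zyxyyxzx, $)
  read z, top $: go to q_2, push U$ → (q_2, yxyyxzx, U$)
  read y, top U: go to q_2, push UU → (q_2, xyyxzx, UU$)
  read x, top U: go to q_2, push V → (q_2, yyxzx, VU$)
  ε-move, top V: go to q_2, push ε → (q_2, yyxzx, U$)
  read y, top U: go to q_2, push UU → (q_2, yxzx, UU$)
  read y, top U: go to q_2, push UU → (q_2, xzx, UUU$)
  read x, top U: go to q_2, push V → (q_2, zx, VUU$)
  ε-move, top V: go to q_2, push ε → (q_2, zx, UU$)
  read z, top U: go to q_1, push ε → (q_1, x, U$)
  read x, top U: go to q_1, push WW → (q_1, ε, WW$)
All input consumed; M is in state q_1.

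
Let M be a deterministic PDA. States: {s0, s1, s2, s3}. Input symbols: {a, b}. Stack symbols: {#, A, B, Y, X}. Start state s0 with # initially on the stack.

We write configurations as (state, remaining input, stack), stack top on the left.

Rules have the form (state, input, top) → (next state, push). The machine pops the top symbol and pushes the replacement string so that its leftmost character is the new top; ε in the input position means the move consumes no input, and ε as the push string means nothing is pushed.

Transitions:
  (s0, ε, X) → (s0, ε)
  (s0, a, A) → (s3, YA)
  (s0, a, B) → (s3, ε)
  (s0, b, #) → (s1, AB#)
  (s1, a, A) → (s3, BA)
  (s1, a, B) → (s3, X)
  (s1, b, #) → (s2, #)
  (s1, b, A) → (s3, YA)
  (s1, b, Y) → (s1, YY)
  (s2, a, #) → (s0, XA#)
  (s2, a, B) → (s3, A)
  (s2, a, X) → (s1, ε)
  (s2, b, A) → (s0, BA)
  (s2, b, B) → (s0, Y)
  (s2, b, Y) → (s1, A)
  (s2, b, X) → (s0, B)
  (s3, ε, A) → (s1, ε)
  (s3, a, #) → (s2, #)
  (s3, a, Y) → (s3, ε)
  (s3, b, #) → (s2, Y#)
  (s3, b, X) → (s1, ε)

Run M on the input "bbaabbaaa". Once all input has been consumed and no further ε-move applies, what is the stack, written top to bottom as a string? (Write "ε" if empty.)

#

(s0, bbaabbaaa, #)
  read b, top #: go to s1, push AB# → (s1, baabbaaa, AB#)
  read b, top A: go to s3, push YA → (s3, aabbaaa, YAB#)
  read a, top Y: go to s3, push ε → (s3, abbaaa, AB#)
  ε-move, top A: go to s1, push ε → (s1, abbaaa, B#)
  read a, top B: go to s3, push X → (s3, bbaaa, X#)
  read b, top X: go to s1, push ε → (s1, baaa, #)
  read b, top #: go to s2, push # → (s2, aaa, #)
  read a, top #: go to s0, push XA# → (s0, aa, XA#)
  ε-move, top X: go to s0, push ε → (s0, aa, A#)
  read a, top A: go to s3, push YA → (s3, a, YA#)
  read a, top Y: go to s3, push ε → (s3, ε, A#)
  ε-move, top A: go to s1, push ε → (s1, ε, #)
All input consumed in state s1 with stack #.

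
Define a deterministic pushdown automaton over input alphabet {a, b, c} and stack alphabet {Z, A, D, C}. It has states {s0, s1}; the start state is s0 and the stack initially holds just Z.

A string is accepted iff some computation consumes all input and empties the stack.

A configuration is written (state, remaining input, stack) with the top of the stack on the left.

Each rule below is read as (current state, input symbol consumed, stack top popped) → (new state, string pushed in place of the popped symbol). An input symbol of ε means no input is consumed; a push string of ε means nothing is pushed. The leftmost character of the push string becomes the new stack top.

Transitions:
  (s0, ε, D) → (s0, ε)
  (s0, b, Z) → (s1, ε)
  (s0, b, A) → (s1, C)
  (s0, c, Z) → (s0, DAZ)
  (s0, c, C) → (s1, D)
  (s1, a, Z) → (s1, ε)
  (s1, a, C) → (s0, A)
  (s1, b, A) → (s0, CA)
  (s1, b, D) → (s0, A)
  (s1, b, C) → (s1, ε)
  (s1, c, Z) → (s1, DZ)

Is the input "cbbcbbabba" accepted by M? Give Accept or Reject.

(s0, cbbcbbabba, Z)
  read c, top Z: go to s0, push DAZ → (s0, bbcbbabba, DAZ)
  ε-move, top D: go to s0, push ε → (s0, bbcbbabba, AZ)
  read b, top A: go to s1, push C → (s1, bcbbabba, CZ)
  read b, top C: go to s1, push ε → (s1, cbbabba, Z)
  read c, top Z: go to s1, push DZ → (s1, bbabba, DZ)
  read b, top D: go to s0, push A → (s0, babba, AZ)
  read b, top A: go to s1, push C → (s1, abba, CZ)
  read a, top C: go to s0, push A → (s0, bba, AZ)
  read b, top A: go to s1, push C → (s1, ba, CZ)
  read b, top C: go to s1, push ε → (s1, a, Z)
  read a, top Z: go to s1, push ε → (s1, ε, ε)
All input consumed and the stack is empty.

Accept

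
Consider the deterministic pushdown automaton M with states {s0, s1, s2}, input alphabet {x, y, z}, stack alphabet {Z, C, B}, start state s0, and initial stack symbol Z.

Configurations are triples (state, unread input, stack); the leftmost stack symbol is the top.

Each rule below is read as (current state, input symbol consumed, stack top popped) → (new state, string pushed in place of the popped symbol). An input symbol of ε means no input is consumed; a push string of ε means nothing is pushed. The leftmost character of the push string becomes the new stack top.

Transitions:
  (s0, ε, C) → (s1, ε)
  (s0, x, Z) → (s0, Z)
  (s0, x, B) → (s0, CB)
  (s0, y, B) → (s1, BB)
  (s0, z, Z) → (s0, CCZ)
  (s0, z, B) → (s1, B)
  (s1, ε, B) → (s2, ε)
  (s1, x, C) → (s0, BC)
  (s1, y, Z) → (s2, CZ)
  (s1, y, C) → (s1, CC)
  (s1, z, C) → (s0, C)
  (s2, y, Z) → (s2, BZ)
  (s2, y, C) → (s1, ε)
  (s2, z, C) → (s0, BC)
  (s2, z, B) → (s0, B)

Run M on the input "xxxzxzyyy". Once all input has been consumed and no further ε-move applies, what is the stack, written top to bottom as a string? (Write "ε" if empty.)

(s0, xxxzxzyyy, Z)
  read x, top Z: go to s0, push Z → (s0, xxzxzyyy, Z)
  read x, top Z: go to s0, push Z → (s0, xzxzyyy, Z)
  read x, top Z: go to s0, push Z → (s0, zxzyyy, Z)
  read z, top Z: go to s0, push CCZ → (s0, xzyyy, CCZ)
  ε-move, top C: go to s1, push ε → (s1, xzyyy, CZ)
  read x, top C: go to s0, push BC → (s0, zyyy, BCZ)
  read z, top B: go to s1, push B → (s1, yyy, BCZ)
  ε-move, top B: go to s2, push ε → (s2, yyy, CZ)
  read y, top C: go to s1, push ε → (s1, yy, Z)
  read y, top Z: go to s2, push CZ → (s2, y, CZ)
  read y, top C: go to s1, push ε → (s1, ε, Z)
All input consumed in state s1 with stack Z.

Z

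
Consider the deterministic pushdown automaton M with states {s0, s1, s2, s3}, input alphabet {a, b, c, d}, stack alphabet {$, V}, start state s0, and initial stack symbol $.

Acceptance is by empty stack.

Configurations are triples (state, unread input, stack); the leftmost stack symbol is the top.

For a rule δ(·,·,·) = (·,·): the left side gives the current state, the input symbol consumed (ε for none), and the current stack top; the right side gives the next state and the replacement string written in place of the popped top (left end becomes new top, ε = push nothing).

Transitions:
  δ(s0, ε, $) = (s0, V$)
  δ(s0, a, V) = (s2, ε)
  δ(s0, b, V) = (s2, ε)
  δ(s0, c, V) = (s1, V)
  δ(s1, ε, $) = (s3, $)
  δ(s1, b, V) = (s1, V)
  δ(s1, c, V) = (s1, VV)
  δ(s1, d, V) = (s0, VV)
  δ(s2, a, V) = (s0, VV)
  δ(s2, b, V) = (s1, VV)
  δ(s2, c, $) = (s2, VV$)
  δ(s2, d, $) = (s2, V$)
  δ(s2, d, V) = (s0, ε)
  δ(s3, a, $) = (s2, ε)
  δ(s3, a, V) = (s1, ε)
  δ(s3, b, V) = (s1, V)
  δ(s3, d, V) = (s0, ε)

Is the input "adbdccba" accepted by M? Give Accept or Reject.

(s0, adbdccba, $) ⊢ (s0, adbdccba, V$) ⊢ (s2, dbdccba, $) ⊢ (s2, bdccba, V$) ⊢ (s1, dccba, VV$) ⊢ (s0, ccba, VVV$) ⊢ (s1, cba, VVV$) ⊢ (s1, ba, VVVV$) ⊢ (s1, a, VVVV$)
No transition applies at (s1, a, VVVV$); input not fully consumed.

Reject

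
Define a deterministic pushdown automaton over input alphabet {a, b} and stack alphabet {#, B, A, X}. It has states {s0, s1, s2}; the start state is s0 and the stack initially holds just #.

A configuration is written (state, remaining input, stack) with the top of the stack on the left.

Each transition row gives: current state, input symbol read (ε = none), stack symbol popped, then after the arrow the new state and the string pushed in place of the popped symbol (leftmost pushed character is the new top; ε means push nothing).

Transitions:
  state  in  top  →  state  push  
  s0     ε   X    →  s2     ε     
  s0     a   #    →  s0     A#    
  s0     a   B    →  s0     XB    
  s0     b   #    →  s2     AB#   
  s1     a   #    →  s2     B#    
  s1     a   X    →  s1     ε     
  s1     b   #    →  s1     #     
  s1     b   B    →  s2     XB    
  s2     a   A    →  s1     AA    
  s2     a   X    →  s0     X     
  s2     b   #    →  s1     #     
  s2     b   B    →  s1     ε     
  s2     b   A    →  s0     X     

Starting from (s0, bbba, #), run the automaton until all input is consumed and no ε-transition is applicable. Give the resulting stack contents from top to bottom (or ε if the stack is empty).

(s0, bbba, #) ⊢ (s2, bba, AB#) ⊢ (s0, ba, XB#) ⊢ (s2, ba, B#) ⊢ (s1, a, #) ⊢ (s2, ε, B#)
All input consumed in state s2 with stack B#.

B#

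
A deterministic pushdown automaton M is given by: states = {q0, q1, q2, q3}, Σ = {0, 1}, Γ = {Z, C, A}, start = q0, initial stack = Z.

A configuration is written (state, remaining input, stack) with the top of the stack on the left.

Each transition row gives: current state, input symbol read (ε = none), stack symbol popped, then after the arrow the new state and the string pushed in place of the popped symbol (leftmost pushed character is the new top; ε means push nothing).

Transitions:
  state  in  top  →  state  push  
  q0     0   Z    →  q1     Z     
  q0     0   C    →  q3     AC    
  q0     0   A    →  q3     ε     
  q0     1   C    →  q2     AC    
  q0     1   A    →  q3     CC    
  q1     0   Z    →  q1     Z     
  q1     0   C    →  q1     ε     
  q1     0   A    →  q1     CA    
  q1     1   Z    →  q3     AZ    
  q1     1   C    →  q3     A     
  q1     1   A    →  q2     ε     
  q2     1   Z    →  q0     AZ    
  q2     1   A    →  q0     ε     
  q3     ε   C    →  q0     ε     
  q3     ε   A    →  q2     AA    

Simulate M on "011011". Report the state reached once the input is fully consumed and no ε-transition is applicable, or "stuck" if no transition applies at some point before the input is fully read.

(q0, 011011, Z)
  read 0, top Z: go to q1, push Z → (q1, 11011, Z)
  read 1, top Z: go to q3, push AZ → (q3, 1011, AZ)
  ε-move, top A: go to q2, push AA → (q2, 1011, AAZ)
  read 1, top A: go to q0, push ε → (q0, 011, AZ)
  read 0, top A: go to q3, push ε → (q3, 11, Z)
No transition for (q3, 1, top Z); M blocks with input 11 remaining.

stuck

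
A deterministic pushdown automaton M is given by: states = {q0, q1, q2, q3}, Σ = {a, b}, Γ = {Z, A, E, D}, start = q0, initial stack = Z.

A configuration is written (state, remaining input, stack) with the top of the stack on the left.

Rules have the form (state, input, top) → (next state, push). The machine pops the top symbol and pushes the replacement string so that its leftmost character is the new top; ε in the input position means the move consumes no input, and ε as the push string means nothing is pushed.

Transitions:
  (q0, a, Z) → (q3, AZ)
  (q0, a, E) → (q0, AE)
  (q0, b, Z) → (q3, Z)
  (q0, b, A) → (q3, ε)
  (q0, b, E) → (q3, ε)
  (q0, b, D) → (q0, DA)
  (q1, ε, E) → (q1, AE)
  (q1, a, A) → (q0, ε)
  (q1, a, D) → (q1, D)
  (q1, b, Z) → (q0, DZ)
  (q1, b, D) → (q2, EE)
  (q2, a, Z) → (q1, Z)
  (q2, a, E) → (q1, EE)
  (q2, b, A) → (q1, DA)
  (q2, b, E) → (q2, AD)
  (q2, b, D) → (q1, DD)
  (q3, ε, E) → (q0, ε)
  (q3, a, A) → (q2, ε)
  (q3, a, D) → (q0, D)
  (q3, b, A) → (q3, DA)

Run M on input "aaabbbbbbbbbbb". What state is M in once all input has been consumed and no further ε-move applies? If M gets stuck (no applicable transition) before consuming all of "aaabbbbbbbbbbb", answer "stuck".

(q0, aaabbbbbbbbbbb, Z)
  read a, top Z: go to q3, push AZ → (q3, aabbbbbbbbbbb, AZ)
  read a, top A: go to q2, push ε → (q2, abbbbbbbbbbb, Z)
  read a, top Z: go to q1, push Z → (q1, bbbbbbbbbbb, Z)
  read b, top Z: go to q0, push DZ → (q0, bbbbbbbbbb, DZ)
  read b, top D: go to q0, push DA → (q0, bbbbbbbbb, DAZ)
  read b, top D: go to q0, push DA → (q0, bbbbbbbb, DAAZ)
  read b, top D: go to q0, push DA → (q0, bbbbbbb, DAAAZ)
  read b, top D: go to q0, push DA → (q0, bbbbbb, DAAAAZ)
  read b, top D: go to q0, push DA → (q0, bbbbb, DAAAAAZ)
  read b, top D: go to q0, push DA → (q0, bbbb, DAAAAAAZ)
  read b, top D: go to q0, push DA → (q0, bbb, DAAAAAAAZ)
  read b, top D: go to q0, push DA → (q0, bb, DAAAAAAAAZ)
  read b, top D: go to q0, push DA → (q0, b, DAAAAAAAAAZ)
  read b, top D: go to q0, push DA → (q0, ε, DAAAAAAAAAAZ)
All input consumed; M is in state q0.

q0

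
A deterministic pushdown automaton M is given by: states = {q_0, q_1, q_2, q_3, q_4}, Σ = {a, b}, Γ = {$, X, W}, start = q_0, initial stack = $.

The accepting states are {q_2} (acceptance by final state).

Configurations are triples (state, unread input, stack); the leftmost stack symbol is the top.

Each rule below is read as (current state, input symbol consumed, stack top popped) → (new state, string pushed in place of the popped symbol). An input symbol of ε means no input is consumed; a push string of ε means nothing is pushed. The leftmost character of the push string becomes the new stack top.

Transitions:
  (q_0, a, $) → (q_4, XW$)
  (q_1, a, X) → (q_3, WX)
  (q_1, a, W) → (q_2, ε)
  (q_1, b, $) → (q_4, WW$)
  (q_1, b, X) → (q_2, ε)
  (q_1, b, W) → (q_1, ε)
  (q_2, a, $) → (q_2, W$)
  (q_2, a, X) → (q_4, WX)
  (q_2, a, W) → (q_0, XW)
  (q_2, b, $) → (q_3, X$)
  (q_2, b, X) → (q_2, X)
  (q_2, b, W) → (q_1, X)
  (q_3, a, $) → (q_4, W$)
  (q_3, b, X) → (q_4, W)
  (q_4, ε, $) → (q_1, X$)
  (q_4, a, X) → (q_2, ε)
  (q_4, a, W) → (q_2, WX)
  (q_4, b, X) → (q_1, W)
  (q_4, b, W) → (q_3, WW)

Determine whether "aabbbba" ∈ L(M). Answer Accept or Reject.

Accept

(q_0, aabbbba, $)
  read a, top $: go to q_4, push XW$ → (q_4, abbbba, XW$)
  read a, top X: go to q_2, push ε → (q_2, bbbba, W$)
  read b, top W: go to q_1, push X → (q_1, bbba, X$)
  read b, top X: go to q_2, push ε → (q_2, bba, $)
  read b, top $: go to q_3, push X$ → (q_3, ba, X$)
  read b, top X: go to q_4, push W → (q_4, a, W$)
  read a, top W: go to q_2, push WX → (q_2, ε, WX$)
All input consumed; state q_2 ∈ F.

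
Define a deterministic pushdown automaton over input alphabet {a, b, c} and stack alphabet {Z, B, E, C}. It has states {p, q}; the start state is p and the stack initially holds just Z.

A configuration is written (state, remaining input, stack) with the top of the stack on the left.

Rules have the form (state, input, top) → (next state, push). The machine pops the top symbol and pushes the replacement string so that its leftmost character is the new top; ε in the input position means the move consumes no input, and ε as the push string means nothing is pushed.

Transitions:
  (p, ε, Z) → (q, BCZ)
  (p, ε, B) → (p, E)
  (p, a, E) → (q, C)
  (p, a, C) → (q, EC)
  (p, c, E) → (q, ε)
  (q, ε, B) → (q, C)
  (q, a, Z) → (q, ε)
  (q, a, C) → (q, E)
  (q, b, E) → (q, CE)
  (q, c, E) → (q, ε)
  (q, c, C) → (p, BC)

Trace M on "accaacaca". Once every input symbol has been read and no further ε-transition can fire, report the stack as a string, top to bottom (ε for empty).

(p, accaacaca, Z)
  ε-move, top Z: go to q, push BCZ → (q, accaacaca, BCZ)
  ε-move, top B: go to q, push C → (q, accaacaca, CCZ)
  read a, top C: go to q, push E → (q, ccaacaca, ECZ)
  read c, top E: go to q, push ε → (q, caacaca, CZ)
  read c, top C: go to p, push BC → (p, aacaca, BCZ)
  ε-move, top B: go to p, push E → (p, aacaca, ECZ)
  read a, top E: go to q, push C → (q, acaca, CCZ)
  read a, top C: go to q, push E → (q, caca, ECZ)
  read c, top E: go to q, push ε → (q, aca, CZ)
  read a, top C: go to q, push E → (q, ca, EZ)
  read c, top E: go to q, push ε → (q, a, Z)
  read a, top Z: go to q, push ε → (q, ε, ε)
All input consumed in state q with stack ε.

ε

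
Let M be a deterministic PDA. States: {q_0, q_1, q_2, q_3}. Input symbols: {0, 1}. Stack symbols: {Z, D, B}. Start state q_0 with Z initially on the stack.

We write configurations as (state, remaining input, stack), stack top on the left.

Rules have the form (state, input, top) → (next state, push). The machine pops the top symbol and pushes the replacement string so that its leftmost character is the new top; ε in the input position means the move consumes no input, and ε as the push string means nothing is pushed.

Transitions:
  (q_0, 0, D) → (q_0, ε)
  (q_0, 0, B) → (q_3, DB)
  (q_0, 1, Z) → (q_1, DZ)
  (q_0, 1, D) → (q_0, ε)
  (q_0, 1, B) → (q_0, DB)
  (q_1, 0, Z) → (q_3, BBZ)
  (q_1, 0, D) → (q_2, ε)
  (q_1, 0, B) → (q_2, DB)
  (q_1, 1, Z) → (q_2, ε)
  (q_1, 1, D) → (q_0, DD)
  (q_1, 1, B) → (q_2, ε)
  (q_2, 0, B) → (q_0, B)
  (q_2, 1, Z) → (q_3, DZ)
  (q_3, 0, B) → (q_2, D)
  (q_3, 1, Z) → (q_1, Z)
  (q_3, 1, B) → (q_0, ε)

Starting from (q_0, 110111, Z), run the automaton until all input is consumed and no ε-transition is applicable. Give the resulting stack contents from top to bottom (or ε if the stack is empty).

(q_0, 110111, Z)
  read 1, top Z: go to q_1, push DZ → (q_1, 10111, DZ)
  read 1, top D: go to q_0, push DD → (q_0, 0111, DDZ)
  read 0, top D: go to q_0, push ε → (q_0, 111, DZ)
  read 1, top D: go to q_0, push ε → (q_0, 11, Z)
  read 1, top Z: go to q_1, push DZ → (q_1, 1, DZ)
  read 1, top D: go to q_0, push DD → (q_0, ε, DDZ)
All input consumed in state q_0 with stack DDZ.

DDZ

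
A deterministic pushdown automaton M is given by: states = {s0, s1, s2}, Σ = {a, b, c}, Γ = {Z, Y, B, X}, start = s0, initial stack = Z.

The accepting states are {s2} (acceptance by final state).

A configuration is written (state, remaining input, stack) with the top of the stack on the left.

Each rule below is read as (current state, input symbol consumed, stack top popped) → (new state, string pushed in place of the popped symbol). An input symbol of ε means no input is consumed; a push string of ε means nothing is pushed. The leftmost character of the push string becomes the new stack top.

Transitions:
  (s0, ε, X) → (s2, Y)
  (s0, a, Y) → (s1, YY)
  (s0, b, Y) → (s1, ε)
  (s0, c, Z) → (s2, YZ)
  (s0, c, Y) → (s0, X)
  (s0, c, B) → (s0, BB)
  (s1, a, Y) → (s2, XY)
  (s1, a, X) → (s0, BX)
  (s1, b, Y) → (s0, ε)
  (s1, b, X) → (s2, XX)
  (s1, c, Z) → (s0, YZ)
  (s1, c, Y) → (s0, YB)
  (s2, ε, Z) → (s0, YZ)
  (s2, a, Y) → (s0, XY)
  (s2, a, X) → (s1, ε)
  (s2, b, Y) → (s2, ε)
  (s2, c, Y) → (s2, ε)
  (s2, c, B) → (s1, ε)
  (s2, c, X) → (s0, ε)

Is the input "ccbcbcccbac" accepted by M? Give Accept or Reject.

(s0, ccbcbcccbac, Z)
  read c, top Z: go to s2, push YZ → (s2, cbcbcccbac, YZ)
  read c, top Y: go to s2, push ε → (s2, bcbcccbac, Z)
  ε-move, top Z: go to s0, push YZ → (s0, bcbcccbac, YZ)
  read b, top Y: go to s1, push ε → (s1, cbcccbac, Z)
  read c, top Z: go to s0, push YZ → (s0, bcccbac, YZ)
  read b, top Y: go to s1, push ε → (s1, cccbac, Z)
  read c, top Z: go to s0, push YZ → (s0, ccbac, YZ)
  read c, top Y: go to s0, push X → (s0, cbac, XZ)
  ε-move, top X: go to s2, push Y → (s2, cbac, YZ)
  read c, top Y: go to s2, push ε → (s2, bac, Z)
  ε-move, top Z: go to s0, push YZ → (s0, bac, YZ)
  read b, top Y: go to s1, push ε → (s1, ac, Z)
No transition applies at (s1, ac, Z); input not fully consumed.

Reject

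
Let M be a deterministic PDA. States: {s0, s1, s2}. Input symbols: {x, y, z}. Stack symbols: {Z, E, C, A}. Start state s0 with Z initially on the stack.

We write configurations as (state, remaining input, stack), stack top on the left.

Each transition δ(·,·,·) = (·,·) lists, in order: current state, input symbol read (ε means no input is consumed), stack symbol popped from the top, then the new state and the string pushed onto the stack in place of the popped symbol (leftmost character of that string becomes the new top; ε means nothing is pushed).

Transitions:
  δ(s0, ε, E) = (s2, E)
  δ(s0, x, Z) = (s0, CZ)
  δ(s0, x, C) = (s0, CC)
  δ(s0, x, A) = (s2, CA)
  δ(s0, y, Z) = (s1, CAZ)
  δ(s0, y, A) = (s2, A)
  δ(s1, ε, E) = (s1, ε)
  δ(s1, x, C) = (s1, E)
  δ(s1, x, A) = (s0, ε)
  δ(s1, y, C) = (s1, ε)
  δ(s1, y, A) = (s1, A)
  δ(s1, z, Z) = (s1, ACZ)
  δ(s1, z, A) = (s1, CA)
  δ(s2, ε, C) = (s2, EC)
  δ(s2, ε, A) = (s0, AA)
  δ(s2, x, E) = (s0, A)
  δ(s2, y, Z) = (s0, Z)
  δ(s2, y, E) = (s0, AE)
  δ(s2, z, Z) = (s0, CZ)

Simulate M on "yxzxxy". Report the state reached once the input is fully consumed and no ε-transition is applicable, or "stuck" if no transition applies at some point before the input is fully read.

s1

(s0, yxzxxy, Z)
  read y, top Z: go to s1, push CAZ → (s1, xzxxy, CAZ)
  read x, top C: go to s1, push E → (s1, zxxy, EAZ)
  ε-move, top E: go to s1, push ε → (s1, zxxy, AZ)
  read z, top A: go to s1, push CA → (s1, xxy, CAZ)
  read x, top C: go to s1, push E → (s1, xy, EAZ)
  ε-move, top E: go to s1, push ε → (s1, xy, AZ)
  read x, top A: go to s0, push ε → (s0, y, Z)
  read y, top Z: go to s1, push CAZ → (s1, ε, CAZ)
All input consumed; M is in state s1.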